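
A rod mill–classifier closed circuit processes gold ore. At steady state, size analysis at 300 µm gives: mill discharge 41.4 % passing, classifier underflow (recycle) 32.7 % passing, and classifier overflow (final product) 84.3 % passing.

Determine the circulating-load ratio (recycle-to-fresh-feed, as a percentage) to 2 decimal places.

Mass balance on the −300 µm fraction:
(1+r)d = ru + o → r = (o−d)/(d−u)
r = (84.3 − 41.4)/(41.4 − 32.7) = 42.9/8.7 = 4.9310
CL = 100·r = 493.10 %

CL = 493.10 %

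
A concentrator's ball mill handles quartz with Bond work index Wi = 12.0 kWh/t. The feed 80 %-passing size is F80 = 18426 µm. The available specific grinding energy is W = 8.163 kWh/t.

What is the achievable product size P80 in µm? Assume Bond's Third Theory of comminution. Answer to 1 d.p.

P80 = 175.9 µm

W_Bond = 10·Wi·(1/√P₈₀ − 1/√F₈₀)
⇒ 1/√P80 = W/(10·Wi) + 1/√F80
  = 8.1630/(10·12.0) + 1/√18426 = 0.068025 + 0.007367 = 0.075392
P80 = (1/0.075392)² = 13.2640² = 175.93 µm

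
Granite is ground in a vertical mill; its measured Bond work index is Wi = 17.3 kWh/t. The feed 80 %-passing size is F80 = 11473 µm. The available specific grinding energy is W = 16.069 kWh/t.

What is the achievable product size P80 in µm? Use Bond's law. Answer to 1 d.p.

P80 = 95.7 µm

W = 10 Wi (P80^-0.5 − F80^-0.5)
P80^-0.5 = F80^-0.5 + W/(10 Wi)
  = 16.0690/(10·17.3) + 1/√11473 = 0.092884 + 0.009336 = 0.102220
P80 = (1/0.102220)² = 9.7828² = 95.70 µm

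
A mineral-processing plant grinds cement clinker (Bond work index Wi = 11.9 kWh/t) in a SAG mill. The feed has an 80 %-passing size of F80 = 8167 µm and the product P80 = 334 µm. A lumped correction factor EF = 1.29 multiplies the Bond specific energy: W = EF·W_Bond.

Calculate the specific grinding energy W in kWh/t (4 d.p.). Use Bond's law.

W = 10·Wi·(P80^(-½) − F80^(-½))
1/√334 = 0.054718;  1/√8167 = 0.011065
W = 10·11.9·(0.054718 − 0.011065) = 5.1946 kWh/t
Corrected W = EF·W_Bond = 1.29·5.1946 = 6.7010 kWh/t

W = 6.7010 kWh/t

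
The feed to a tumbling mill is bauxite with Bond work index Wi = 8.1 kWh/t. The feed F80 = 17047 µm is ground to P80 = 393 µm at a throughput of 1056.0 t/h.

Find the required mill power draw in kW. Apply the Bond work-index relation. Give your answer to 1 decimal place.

P = 3659.6 kW

W = 10 Wi (P80^-0.5 − F80^-0.5)
W = 10·8.1·(1/√393 − 1/√17047) = 10·8.1·(0.042784) = 3.4655 kWh/t
Power = W × throughput = 3.4655 kWh/t × 1056.0 t/h = 3659.6 kW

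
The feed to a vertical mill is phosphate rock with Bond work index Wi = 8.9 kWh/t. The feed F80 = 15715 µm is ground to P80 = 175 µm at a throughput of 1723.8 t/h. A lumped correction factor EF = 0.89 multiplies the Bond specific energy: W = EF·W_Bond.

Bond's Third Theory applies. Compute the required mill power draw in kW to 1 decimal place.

P = 9232.4 kW

Bond:  W = 10 Wi (1/√P − 1/√F)
W = 10·8.9·(1/√175 − 1/√15715) = 10·8.9·(0.067616) = 6.0178 kWh/t
W_actual = 0.89 × 6.0178 = 5.3559 kWh/t
P = W·T = 5.3559·1723.8 = 9232.4 kW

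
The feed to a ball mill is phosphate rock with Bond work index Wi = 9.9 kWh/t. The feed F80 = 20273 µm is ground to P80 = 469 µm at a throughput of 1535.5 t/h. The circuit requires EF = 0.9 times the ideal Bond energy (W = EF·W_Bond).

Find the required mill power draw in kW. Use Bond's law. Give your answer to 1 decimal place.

W = 10·Wi·[P80^(−½) − F80^(−½)]
W = 10·9.9·(1/√469 − 1/√20273) = 10·9.9·(0.039152) = 3.8761 kWh/t
Apply correction: 3.8761 × 0.9 = 3.4885 kWh/t
Power = W × throughput = 3.4885 kWh/t × 1535.5 t/h = 5356.6 kW

P = 5356.6 kW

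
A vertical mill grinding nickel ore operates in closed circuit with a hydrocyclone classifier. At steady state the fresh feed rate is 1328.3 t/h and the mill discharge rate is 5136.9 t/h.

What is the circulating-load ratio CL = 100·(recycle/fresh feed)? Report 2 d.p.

CL = 286.73 %

Mill node: discharge = fresh + recycle.
R = M − F = 5136.9 − 1328.3 = 3808.6 t/h
CL = 100·R/F = 100·3808.6/1328.3 = 286.73 %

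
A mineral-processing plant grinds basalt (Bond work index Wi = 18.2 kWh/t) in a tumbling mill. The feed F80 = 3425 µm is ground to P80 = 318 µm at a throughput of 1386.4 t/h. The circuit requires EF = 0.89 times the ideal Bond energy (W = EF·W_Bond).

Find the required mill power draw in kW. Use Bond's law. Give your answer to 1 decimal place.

W = 10·Wi·(P80^(-½) − F80^(-½))
W = 10·18.2·(1/√318 − 1/√3425) = 10·18.2·(0.038990) = 7.0962 kWh/t
W_actual = 0.89 × 7.0962 = 6.3156 kWh/t
Mill draw = 6.3156 × 1386.4 = 8756.0 kW

P = 8756.0 kW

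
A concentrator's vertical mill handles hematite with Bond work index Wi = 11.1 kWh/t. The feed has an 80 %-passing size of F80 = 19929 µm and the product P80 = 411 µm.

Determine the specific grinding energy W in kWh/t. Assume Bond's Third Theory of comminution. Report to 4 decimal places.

W = 4.6889 kWh/t

W = 10·Wi·[P80^(−½) − F80^(−½)]
1/√411 = 0.049326;  1/√19929 = 0.007084
W = 10·11.1·(0.049326 − 0.007084) = 4.6889 kWh/t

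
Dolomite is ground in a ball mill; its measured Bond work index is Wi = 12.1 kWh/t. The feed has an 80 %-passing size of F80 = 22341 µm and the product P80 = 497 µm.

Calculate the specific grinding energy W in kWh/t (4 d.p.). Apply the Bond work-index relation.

W = 4.6181 kWh/t

Bond: W = 10·Wi·(1/√P80 − 1/√F80)
1/√497 = 0.044856;  1/√22341 = 0.006690
W = 10·12.1·(0.044856 − 0.006690) = 4.6181 kWh/t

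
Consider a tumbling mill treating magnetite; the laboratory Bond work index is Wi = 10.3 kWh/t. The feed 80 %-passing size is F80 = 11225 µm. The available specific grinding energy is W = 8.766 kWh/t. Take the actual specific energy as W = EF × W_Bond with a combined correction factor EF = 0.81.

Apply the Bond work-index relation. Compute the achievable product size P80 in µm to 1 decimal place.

Bond:  W = 10 Wi (1/√P − 1/√F)
W_Bond = W / EF = 8.766 / 0.81 = 10.8222 kWh/t
P80^(−½) = W_Bond/(10 Wi) + F80^(−½)
  = 10.8222/(10·10.3) + 1/√11225 = 0.105070 + 0.009439 = 0.114509
P80 = (1/0.114509)² = 8.7330² = 76.26 µm

P80 = 76.3 µm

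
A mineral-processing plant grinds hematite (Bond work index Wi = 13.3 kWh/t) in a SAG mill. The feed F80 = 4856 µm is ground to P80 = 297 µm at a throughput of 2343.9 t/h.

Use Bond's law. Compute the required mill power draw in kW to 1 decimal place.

W = 10·Wi·(P80^(-½) − F80^(-½))
W = 10·13.3·(1/√297 − 1/√4856) = 10·13.3·(0.043676) = 5.8089 kWh/t
P_mill = W·ṁ = 5.8089·2343.9 = 13615.4 kW

P = 13615.4 kW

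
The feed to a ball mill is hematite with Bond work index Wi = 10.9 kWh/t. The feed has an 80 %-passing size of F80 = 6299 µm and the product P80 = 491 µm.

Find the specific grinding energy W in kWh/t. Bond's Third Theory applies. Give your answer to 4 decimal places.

W = 3.5457 kWh/t

W = 10 Wi / √P80 − 10 Wi / √F80
1/√491 = 0.045129;  1/√6299 = 0.012600
W = 10·10.9·(0.045129 − 0.012600) = 3.5457 kWh/t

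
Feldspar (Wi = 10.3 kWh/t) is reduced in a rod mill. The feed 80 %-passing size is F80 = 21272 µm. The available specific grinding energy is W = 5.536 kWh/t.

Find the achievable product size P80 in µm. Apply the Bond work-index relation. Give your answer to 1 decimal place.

P80 = 272.3 µm

W = 10 Wi (P80^-0.5 − F80^-0.5)
⇒ 1/√P80 = W/(10 Wi) + 1/√F80
  = 5.5360/(10·10.3) + 1/√21272 = 0.053748 + 0.006856 = 0.060604
P80 = (1/0.060604)² = 16.5006² = 272.27 µm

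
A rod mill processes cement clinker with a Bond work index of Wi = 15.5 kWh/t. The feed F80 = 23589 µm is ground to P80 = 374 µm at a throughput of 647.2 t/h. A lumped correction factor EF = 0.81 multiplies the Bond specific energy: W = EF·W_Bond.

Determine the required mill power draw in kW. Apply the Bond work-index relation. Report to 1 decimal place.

P = 3672.6 kW

W = 10·Wi·(P80^(-½) − F80^(-½))
W = 10·15.5·(1/√374 − 1/√23589) = 10·15.5·(0.045198) = 7.0057 kWh/t
Corrected W = EF·W_Bond = 0.81·7.0057 = 5.6746 kWh/t
Mill draw = 5.6746 × 647.2 = 3672.6 kW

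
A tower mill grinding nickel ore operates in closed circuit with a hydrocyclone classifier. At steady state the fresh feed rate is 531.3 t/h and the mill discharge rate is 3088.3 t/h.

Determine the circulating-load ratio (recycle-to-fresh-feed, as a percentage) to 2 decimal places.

CL = 481.27 %

Mill node: discharge = fresh + recycle.
R = M − F = 3088.3 − 531.3 = 2557.0 t/h
CL = 100·R/F = 100·2557.0/531.3 = 481.27 %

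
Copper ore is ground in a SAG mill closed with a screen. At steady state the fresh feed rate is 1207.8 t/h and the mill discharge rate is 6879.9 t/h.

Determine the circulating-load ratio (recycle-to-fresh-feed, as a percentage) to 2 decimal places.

Mill node: discharge = fresh + recycle.
R = M − F = 6879.9 − 1207.8 = 5672.1 t/h
CL = 100·R/F = 100·5672.1/1207.8 = 469.62 %

CL = 469.62 %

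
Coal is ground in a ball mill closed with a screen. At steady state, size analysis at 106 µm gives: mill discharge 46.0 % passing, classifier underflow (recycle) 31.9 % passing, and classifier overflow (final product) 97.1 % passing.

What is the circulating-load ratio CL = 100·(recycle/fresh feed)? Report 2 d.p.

Two-product formula at 106 µm:
(1+r)d = ru + o → r = (o−d)/(d−u)
r = (97.1 − 46.0)/(46.0 − 31.9) = 51.1/14.1 = 3.6241
CL = 100·r = 362.41 %

CL = 362.41 %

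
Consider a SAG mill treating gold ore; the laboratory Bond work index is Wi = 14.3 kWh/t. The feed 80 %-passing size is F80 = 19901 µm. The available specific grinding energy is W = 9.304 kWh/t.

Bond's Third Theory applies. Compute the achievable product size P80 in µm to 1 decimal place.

P80 = 192.1 µm

W_Bond = 10·Wi·(1/√P₈₀ − 1/√F₈₀)
P80^(−½) = W/(10 Wi) + F80^(−½)
  = 9.3040/(10·14.3) + 1/√19901 = 0.065063 + 0.007089 = 0.072152
P80 = (1/0.072152)² = 13.8597² = 192.09 µm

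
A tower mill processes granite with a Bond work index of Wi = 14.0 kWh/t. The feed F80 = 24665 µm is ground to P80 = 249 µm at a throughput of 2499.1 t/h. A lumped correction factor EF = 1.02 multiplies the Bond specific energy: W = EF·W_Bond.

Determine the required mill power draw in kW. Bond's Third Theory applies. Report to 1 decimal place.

P = 20343.5 kW

W = 10 Wi / √P80 − 10 Wi / √F80
W = 10·14.0·(1/√249 − 1/√24665) = 10·14.0·(0.057005) = 7.9807 kWh/t
With EF = 1.02: W = 7.9807·1.02 = 8.1403 kWh/t
Mill draw = 8.1403 × 2499.1 = 20343.5 kW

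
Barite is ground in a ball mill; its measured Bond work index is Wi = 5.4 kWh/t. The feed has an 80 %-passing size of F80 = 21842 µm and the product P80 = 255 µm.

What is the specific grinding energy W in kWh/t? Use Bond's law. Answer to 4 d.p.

W = 10 Wi (P80^-0.5 − F80^-0.5)
1/√255 = 0.062622;  1/√21842 = 0.006766
W = 10·5.4·(0.062622 − 0.006766) = 3.0162 kWh/t

W = 3.0162 kWh/t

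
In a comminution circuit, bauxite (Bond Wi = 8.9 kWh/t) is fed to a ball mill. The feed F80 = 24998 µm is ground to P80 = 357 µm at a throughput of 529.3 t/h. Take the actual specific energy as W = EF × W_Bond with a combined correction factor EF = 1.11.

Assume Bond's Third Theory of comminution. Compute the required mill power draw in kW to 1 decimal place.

P = 2436.7 kW

W = 10·Wi·[P80^(−½) − F80^(−½)]
W = 10·8.9·(1/√357 − 1/√24998) = 10·8.9·(0.046601) = 4.1475 kWh/t
Apply correction: 4.1475 × 1.11 = 4.6037 kWh/t
Mill draw = 4.6037 × 529.3 = 2436.7 kW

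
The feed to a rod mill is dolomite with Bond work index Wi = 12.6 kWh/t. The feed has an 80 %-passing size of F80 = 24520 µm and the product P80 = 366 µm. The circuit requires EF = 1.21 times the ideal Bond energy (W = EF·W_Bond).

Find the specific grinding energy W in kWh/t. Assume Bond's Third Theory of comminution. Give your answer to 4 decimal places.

W = 6.9956 kWh/t

Bond:  W = 10 Wi (1/√P − 1/√F)
1/√366 = 0.052271;  1/√24520 = 0.006386
W = 10·12.6·(0.052271 − 0.006386) = 5.7815 kWh/t
W_actual = 1.21 × 5.7815 = 6.9956 kWh/t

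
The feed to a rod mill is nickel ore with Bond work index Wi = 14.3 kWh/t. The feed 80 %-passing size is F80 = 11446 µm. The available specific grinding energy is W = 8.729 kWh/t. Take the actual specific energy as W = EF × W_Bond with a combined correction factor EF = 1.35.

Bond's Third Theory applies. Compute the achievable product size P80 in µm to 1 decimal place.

W = 10 Wi (1/√P80 − 1/√F80)  [Bond]
W_Bond = W / EF = 8.729 / 1.35 = 6.4659 kWh/t
⇒ 1/√P80 = W_Bond/(10 Wi) + 1/√F80
  = 6.4659/(10·14.3) + 1/√11446 = 0.045216 + 0.009347 = 0.054563
P80 = (1/0.054563)² = 18.3273² = 335.89 µm

P80 = 335.9 µm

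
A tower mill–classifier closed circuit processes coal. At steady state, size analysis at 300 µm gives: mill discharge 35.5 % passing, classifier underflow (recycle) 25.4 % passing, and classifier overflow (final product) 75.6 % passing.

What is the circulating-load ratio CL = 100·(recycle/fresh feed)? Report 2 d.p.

Let r = R/F. Size balance at 300 µm:
d + r·d = r·u + o → r(d−u) = o−d
r = (75.6 − 35.5)/(35.5 − 25.4) = 40.1/10.1 = 3.9703
CL = 100·r = 397.03 %

CL = 397.03 %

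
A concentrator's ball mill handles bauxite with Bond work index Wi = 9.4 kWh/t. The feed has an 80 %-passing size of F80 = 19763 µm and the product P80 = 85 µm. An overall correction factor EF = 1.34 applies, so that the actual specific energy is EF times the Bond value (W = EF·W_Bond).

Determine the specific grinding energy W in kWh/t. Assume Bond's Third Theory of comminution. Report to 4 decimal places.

Bond:  W = 10 Wi (1/√P − 1/√F)
1/√85 = 0.108465;  1/√19763 = 0.007113
W = 10·9.4·(0.108465 − 0.007113) = 9.5271 kWh/t
W_actual = 1.34 × 9.5271 = 12.7663 kWh/t

W = 12.7663 kWh/t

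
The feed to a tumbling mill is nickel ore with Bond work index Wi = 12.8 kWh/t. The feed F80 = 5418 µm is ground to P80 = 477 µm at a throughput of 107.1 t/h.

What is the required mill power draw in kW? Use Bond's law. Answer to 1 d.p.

W = 10 Wi (1/√P80 − 1/√F80)  [Bond]
W = 10·12.8·(1/√477 − 1/√5418) = 10·12.8·(0.032201) = 4.1218 kWh/t
P_mill = W·ṁ = 4.1218·107.1 = 441.4 kW

P = 441.4 kW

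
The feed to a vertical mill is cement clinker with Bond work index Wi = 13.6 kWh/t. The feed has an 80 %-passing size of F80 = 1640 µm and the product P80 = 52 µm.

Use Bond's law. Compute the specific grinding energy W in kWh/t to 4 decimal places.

Bond: W = 10·Wi·(1/√P80 − 1/√F80)
1/√52 = 0.138675;  1/√1640 = 0.024693
W = 10·13.6·(0.138675 − 0.024693) = 15.5015 kWh/t

W = 15.5015 kWh/t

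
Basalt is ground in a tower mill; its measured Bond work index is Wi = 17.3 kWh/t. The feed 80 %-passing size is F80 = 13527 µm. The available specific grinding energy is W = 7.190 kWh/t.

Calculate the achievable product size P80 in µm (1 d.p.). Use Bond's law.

Bond: W = 10·Wi·(1/√P80 − 1/√F80)
1/√P80 = 1/√F80 + W/(10·Wi)
  = 7.1900/(10·17.3) + 1/√13527 = 0.041561 + 0.008598 = 0.050159
P80 = (1/0.050159)² = 19.9367² = 397.47 µm

P80 = 397.5 µm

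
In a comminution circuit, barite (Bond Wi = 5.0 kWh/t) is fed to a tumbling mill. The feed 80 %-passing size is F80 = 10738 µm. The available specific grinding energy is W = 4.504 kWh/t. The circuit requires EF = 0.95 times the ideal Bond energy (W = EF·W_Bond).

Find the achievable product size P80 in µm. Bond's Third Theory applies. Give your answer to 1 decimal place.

P80 = 91.6 µm

W = 10 Wi (P80^-0.5 − F80^-0.5)
W_Bond = W / EF = 4.504 / 0.95 = 4.7411 kWh/t
P80^(−½) = W_Bond/(10 Wi) + F80^(−½)
  = 4.7411/(10·5.0) + 1/√10738 = 0.094821 + 0.009650 = 0.104471
P80 = (1/0.104471)² = 9.5720² = 91.62 µm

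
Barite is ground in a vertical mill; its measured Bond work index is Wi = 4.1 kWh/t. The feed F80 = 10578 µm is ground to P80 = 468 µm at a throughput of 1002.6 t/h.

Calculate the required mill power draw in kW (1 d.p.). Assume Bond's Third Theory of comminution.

P = 1500.5 kW

Bond:  W = 10 Wi (1/√P − 1/√F)
W = 10·4.1·(1/√468 − 1/√10578) = 10·4.1·(0.036502) = 1.4966 kWh/t
Power = W × throughput = 1.4966 kWh/t × 1002.6 t/h = 1500.5 kW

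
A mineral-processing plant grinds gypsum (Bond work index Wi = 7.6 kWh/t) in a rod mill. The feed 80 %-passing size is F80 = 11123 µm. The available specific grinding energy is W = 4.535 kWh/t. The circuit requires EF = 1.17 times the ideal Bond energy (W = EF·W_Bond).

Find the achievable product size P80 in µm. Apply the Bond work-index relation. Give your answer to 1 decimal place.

Bond: W = 10·Wi·(1/√P80 − 1/√F80)
W_Bond = W / EF = 4.535 / 1.17 = 3.8761 kWh/t
⇒ 1/√P80 = W_Bond/(10·Wi) + 1/√F80
  = 3.8761/(10·7.6) + 1/√11123 = 0.051001 + 0.009482 = 0.060483
P80 = (1/0.060483)² = 16.5337² = 273.36 µm

P80 = 273.4 µm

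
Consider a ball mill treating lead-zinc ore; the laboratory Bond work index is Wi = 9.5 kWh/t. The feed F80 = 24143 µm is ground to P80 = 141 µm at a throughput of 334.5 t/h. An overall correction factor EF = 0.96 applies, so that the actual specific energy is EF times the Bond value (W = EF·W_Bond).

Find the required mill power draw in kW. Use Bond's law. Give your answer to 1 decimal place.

Bond:  W = 10 Wi (1/√P − 1/√F)
W = 10·9.5·(1/√141 − 1/√24143) = 10·9.5·(0.077779) = 7.3890 kWh/t
With EF = 0.96: W = 7.3890·0.96 = 7.0935 kWh/t
P = W·T = 7.0935·334.5 = 2372.8 kW

P = 2372.8 kW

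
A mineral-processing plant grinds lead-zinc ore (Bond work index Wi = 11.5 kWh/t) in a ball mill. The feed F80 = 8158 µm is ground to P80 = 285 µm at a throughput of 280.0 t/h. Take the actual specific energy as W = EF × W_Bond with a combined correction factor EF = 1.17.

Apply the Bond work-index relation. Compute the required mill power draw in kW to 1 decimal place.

W = 10 Wi (1/√P80 − 1/√F80)  [Bond]
W = 10·11.5·(1/√285 − 1/√8158) = 10·11.5·(0.048163) = 5.5388 kWh/t
With EF = 1.17: W = 5.5388·1.17 = 6.4804 kWh/t
P = W·T = 6.4804·280.0 = 1814.5 kW

P = 1814.5 kW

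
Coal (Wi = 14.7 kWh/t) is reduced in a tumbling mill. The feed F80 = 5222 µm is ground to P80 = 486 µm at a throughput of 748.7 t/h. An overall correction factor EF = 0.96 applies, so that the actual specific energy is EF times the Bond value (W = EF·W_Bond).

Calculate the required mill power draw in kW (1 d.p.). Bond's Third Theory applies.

P = 3330.6 kW

W = 10·Wi·(P80^(-½) − F80^(-½))
W = 10·14.7·(1/√486 − 1/√5222) = 10·14.7·(0.031523) = 4.6338 kWh/t
Apply correction: 4.6338 × 0.96 = 4.4485 kWh/t
Mill draw = 4.4485 × 748.7 = 3330.6 kW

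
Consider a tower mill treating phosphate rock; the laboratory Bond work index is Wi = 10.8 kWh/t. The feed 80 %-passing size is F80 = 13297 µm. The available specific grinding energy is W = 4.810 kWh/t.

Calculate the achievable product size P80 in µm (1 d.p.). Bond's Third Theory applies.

P80 = 353.2 µm

W = 10·Wi·(P80^(-½) − F80^(-½))
⇒ 1/√P80 = W/(10·Wi) + 1/√F80
  = 4.8100/(10·10.8) + 1/√13297 = 0.044537 + 0.008672 = 0.053209
P80 = (1/0.053209)² = 18.7938² = 353.21 µm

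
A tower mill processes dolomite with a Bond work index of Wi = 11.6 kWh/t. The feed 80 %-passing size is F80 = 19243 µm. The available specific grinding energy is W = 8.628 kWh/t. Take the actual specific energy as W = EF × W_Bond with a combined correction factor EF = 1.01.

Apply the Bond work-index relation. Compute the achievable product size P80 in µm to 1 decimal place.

W = 10 Wi / √P80 − 10 Wi / √F80
W_Bond = W / EF = 8.628 / 1.01 = 8.5426 kWh/t
1/√P80 = 1/√F80 + W_Bond/(10·Wi)
  = 8.5426/(10·11.6) + 1/√19243 = 0.073643 + 0.007209 = 0.080852
P80 = (1/0.080852)² = 12.3683² = 152.98 µm

P80 = 153.0 µm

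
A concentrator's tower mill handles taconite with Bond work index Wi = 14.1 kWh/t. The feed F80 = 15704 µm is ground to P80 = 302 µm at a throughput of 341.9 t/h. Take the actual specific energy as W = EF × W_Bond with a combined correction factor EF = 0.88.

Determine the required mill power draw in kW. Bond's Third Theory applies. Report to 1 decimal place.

P = 2102.6 kW

W = 10·Wi·[P80^(−½) − F80^(−½)]
W = 10·14.1·(1/√302 − 1/√15704) = 10·14.1·(0.049564) = 6.9885 kWh/t
Apply correction: 6.9885 × 0.88 = 6.1499 kWh/t
P = W·T = 6.1499·341.9 = 2102.6 kW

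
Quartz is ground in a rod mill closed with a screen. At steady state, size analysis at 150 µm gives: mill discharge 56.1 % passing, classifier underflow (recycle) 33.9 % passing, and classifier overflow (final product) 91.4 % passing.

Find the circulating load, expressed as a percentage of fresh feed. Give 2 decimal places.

CL = 159.01 %

Classifier node, passing 150 µm:
Fd + Rd = Ru + Fo ⇒ R/F = (o−d)/(d−u)
r = (91.4 − 56.1)/(56.1 − 33.9) = 35.3/22.2 = 1.5901
CL = 100·r = 159.01 %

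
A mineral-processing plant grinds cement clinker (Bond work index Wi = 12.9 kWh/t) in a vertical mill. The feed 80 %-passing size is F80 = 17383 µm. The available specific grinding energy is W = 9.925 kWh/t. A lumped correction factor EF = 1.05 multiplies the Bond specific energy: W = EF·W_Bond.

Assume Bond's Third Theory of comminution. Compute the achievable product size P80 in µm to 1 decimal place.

P80 = 152.9 µm

W = 10 Wi (P80^-0.5 − F80^-0.5)
W_Bond = W / EF = 9.925 / 1.05 = 9.4524 kWh/t
P80^-0.5 = F80^-0.5 + W_Bond/(10 Wi)
  = 9.4524/(10·12.9) + 1/√17383 = 0.073274 + 0.007585 = 0.080859
P80 = (1/0.080859)² = 12.3672² = 152.95 µm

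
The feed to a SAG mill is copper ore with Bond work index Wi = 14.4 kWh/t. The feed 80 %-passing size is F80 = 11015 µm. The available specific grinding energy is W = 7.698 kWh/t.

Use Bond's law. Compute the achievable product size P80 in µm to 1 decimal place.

P80 = 252.1 µm

W = 10 Wi / √P80 − 10 Wi / √F80
⇒ 1/√P80 = W/(10·Wi) + 1/√F80
  = 7.6980/(10·14.4) + 1/√11015 = 0.053458 + 0.009528 = 0.062986
P80 = (1/0.062986)² = 15.8764² = 252.06 µm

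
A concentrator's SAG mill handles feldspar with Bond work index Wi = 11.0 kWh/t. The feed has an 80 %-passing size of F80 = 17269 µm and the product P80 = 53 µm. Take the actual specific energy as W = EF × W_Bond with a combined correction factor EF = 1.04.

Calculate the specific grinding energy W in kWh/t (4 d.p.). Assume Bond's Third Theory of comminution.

W = 14.8435 kWh/t

Bond: W = 10·Wi·(1/√P80 − 1/√F80)
1/√53 = 0.137361;  1/√17269 = 0.007610
W = 10·11.0·(0.137361 − 0.007610) = 14.2726 kWh/t
Apply correction: 14.2726 × 1.04 = 14.8435 kWh/t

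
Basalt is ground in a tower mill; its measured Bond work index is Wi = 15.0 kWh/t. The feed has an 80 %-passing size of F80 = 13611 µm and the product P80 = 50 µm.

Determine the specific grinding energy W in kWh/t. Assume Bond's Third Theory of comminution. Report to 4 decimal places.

Bond:  W = 10 Wi (1/√P − 1/√F)
1/√50 = 0.141421;  1/√13611 = 0.008571
W = 10·15.0·(0.141421 − 0.008571) = 19.9275 kWh/t

W = 19.9275 kWh/t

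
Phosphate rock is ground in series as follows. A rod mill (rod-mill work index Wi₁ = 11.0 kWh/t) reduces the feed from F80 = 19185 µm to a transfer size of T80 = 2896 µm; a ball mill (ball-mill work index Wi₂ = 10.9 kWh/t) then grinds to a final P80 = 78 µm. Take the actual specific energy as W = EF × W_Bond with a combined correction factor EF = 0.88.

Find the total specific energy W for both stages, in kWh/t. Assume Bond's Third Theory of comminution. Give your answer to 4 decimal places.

W = 10 Wi (P80^-0.5 − F80^-0.5)
Stage 1 (19185→2896 µm, Wi₁=11.0): W₁ = 10·11.0·(0.018582 − 0.007220) = 1.2499 kWh/t
Stage 2 (2896→78 µm, Wi₂=10.9): W₂ = 10·10.9·(0.113228 − 0.018582) = 10.3163 kWh/t
W = W₁ + W₂ = 1.2499 + 10.3163 = 11.5662 kWh/t
W_actual = 0.88 × 11.5662 = 10.1783 kWh/t

W = 10.1783 kWh/t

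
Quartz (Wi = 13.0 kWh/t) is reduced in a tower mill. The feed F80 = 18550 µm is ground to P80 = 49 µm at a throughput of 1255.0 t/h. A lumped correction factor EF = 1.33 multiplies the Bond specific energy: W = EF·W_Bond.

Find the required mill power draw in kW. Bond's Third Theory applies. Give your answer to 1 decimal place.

P = 29405.3 kW

Bond: W = 10·Wi·(1/√P80 − 1/√F80)
W = 10·13.0·(1/√49 − 1/√18550) = 10·13.0·(0.135515) = 17.6169 kWh/t
W_actual = 1.33 × 17.6169 = 23.4305 kWh/t
P_mill = W·ṁ = 23.4305·1255.0 = 29405.3 kW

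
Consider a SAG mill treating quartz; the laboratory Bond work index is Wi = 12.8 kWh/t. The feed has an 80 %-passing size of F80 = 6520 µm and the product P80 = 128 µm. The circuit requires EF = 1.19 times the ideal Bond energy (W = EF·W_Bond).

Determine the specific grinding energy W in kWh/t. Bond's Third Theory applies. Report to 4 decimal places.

W = 10 Wi / √P80 − 10 Wi / √F80
1/√128 = 0.088388;  1/√6520 = 0.012384
W = 10·12.8·(0.088388 − 0.012384) = 9.7285 kWh/t
With EF = 1.19: W = 9.7285·1.19 = 11.5769 kWh/t

W = 11.5769 kWh/t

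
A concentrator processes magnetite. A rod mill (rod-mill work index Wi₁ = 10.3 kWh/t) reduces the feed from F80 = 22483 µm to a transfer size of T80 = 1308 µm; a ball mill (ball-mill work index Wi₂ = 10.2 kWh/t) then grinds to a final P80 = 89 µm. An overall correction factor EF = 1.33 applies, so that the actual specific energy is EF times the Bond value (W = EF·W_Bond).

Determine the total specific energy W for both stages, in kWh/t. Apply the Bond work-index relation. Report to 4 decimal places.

Bond: W = 10·Wi·(1/√P80 − 1/√F80)
Stage 1 (22483→1308 µm, Wi₁=10.3): W₁ = 10·10.3·(0.027650 − 0.006669) = 2.1610 kWh/t
Stage 2 (1308→89 µm, Wi₂=10.2): W₂ = 10·10.2·(0.106000 − 0.027650) = 7.9917 kWh/t
W = W₁ + W₂ = 2.1610 + 7.9917 = 10.1527 kWh/t
With EF = 1.33: W = 10.1527·1.33 = 13.5031 kWh/t

W = 13.5031 kWh/t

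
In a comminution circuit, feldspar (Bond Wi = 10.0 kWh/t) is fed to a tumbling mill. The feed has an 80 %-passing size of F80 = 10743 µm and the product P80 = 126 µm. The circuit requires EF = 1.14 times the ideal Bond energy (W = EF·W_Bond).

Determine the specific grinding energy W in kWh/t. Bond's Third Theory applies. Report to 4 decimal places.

W = 10 Wi / √P80 − 10 Wi / √F80
1/√126 = 0.089087;  1/√10743 = 0.009648
W = 10·10.0·(0.089087 − 0.009648) = 7.9439 kWh/t
Apply correction: 7.9439 × 1.14 = 9.0561 kWh/t

W = 9.0561 kWh/t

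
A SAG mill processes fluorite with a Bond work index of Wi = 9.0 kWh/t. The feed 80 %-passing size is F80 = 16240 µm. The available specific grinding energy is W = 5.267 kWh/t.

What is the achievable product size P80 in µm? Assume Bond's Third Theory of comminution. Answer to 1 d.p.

P80 = 227.0 µm

Bond: W = 10·Wi·(1/√P80 − 1/√F80)
1/√P80 = 1/√F80 + W/(10·Wi)
  = 5.2670/(10·9.0) + 1/√16240 = 0.058522 + 0.007847 = 0.066369
P80 = (1/0.066369)² = 15.0672² = 227.02 µm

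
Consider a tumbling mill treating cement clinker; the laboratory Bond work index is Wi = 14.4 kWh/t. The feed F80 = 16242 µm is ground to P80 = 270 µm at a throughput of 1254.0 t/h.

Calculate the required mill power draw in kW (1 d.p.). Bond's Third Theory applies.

P = 9572.6 kW

W = 10·Wi·[P80^(−½) − F80^(−½)]
W = 10·14.4·(1/√270 − 1/√16242) = 10·14.4·(0.053011) = 7.6337 kWh/t
P_mill = W·ṁ = 7.6337·1254.0 = 9572.6 kW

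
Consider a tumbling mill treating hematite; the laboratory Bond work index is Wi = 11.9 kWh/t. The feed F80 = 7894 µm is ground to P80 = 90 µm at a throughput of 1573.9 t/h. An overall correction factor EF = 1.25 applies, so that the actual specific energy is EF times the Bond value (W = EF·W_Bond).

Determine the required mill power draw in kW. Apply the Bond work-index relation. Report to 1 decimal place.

P = 22043.1 kW

W = 10·Wi·[P80^(−½) − F80^(−½)]
W = 10·11.9·(1/√90 − 1/√7894) = 10·11.9·(0.094154) = 11.2043 kWh/t
Corrected W = EF·W_Bond = 1.25·11.2043 = 14.0054 kWh/t
Mill draw = 14.0054 × 1573.9 = 22043.1 kW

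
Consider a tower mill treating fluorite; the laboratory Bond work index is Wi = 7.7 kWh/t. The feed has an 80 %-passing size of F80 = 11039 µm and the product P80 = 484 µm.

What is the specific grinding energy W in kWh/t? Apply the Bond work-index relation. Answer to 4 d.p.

W = 2.7671 kWh/t

Bond: W = 10·Wi·(1/√P80 − 1/√F80)
1/√484 = 0.045455;  1/√11039 = 0.009518
W = 10·7.7·(0.045455 − 0.009518) = 2.7671 kWh/t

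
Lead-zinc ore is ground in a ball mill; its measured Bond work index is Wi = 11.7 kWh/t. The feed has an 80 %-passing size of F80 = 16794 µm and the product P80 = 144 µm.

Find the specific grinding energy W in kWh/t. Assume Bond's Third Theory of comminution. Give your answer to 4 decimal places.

W = 8.8472 kWh/t

W = 10 Wi / √P80 − 10 Wi / √F80
1/√144 = 0.083333;  1/√16794 = 0.007717
W = 10·11.7·(0.083333 − 0.007717) = 8.8472 kWh/t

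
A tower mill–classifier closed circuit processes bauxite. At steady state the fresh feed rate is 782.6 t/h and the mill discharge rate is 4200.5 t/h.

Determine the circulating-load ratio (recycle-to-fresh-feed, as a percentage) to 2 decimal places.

M = F + R at steady state, so:
R = M − F = 4200.5 − 782.6 = 3417.9 t/h
CL = 100·R/F = 100·3417.9/782.6 = 436.74 %

CL = 436.74 %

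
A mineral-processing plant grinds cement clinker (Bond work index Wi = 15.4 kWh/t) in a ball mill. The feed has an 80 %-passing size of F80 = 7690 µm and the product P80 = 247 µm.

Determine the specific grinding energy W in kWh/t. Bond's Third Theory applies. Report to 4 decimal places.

W = 10·Wi·(P80^(-½) − F80^(-½))
1/√247 = 0.063628;  1/√7690 = 0.011403
W = 10·15.4·(0.063628 − 0.011403) = 8.0427 kWh/t

W = 8.0427 kWh/t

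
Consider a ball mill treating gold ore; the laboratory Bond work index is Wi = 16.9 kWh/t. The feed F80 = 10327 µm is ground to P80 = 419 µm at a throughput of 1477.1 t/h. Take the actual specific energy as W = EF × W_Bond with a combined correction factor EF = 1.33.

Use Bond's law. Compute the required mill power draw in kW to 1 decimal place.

P = 12952.6 kW

W = 10 Wi (P80^-0.5 − F80^-0.5)
W = 10·16.9·(1/√419 − 1/√10327) = 10·16.9·(0.039013) = 6.5932 kWh/t
Corrected W = EF·W_Bond = 1.33·6.5932 = 8.7689 kWh/t
P_mill = W·ṁ = 8.7689·1477.1 = 12952.6 kW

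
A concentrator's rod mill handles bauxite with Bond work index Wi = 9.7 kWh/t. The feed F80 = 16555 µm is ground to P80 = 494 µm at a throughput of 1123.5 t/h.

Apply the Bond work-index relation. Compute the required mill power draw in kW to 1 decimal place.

P = 4056.2 kW

W_Bond = 10·Wi·(1/√P₈₀ − 1/√F₈₀)
W = 10·9.7·(1/√494 − 1/√16555) = 10·9.7·(0.037220) = 3.6103 kWh/t
Mill draw = 3.6103 × 1123.5 = 4056.2 kW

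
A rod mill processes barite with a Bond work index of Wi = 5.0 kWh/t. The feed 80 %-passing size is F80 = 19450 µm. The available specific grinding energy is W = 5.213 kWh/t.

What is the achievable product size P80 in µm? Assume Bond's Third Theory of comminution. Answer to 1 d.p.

W = 10 Wi / √P80 − 10 Wi / √F80
⇒ 1/√P80 = W/(10 Wi) + 1/√F80
  = 5.2130/(10·5.0) + 1/√19450 = 0.104260 + 0.007170 = 0.111430
P80 = (1/0.111430)² = 8.9742² = 80.54 µm

P80 = 80.5 µm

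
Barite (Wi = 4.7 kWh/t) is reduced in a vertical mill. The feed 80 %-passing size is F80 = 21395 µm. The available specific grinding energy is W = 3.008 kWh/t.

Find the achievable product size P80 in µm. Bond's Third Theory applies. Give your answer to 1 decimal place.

P80 = 199.3 µm

W = 10 Wi / √P80 − 10 Wi / √F80
⇒ 1/√P80 = W/(10 Wi) + 1/√F80
  = 3.0080/(10·4.7) + 1/√21395 = 0.064000 + 0.006837 = 0.070837
P80 = (1/0.070837)² = 14.1170² = 199.29 µm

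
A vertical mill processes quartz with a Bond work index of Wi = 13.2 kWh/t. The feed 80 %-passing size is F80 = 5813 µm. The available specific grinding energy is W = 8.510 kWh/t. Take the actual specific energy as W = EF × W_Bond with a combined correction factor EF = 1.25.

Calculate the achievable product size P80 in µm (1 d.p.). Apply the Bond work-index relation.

Bond:  W = 10 Wi (1/√P − 1/√F)
W_Bond = W / EF = 8.510 / 1.25 = 6.8080 kWh/t
⇒ 1/√P80 = W_Bond/(10·Wi) + 1/√F80
  = 6.8080/(10·13.2) + 1/√5813 = 0.051576 + 0.013116 = 0.064692
P80 = (1/0.064692)² = 15.4579² = 238.95 µm

P80 = 238.9 µm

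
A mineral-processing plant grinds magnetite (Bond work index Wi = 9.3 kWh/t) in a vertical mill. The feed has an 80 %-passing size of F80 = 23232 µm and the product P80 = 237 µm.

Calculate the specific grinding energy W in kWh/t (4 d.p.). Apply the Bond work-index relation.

W = 5.4308 kWh/t

W = 10·Wi·(P80^(-½) − F80^(-½))
1/√237 = 0.064957;  1/√23232 = 0.006561
W = 10·9.3·(0.064957 − 0.006561) = 5.4308 kWh/t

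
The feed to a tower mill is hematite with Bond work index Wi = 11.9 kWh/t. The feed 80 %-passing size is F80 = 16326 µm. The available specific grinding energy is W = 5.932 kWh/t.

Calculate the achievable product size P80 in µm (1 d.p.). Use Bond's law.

W = 10 Wi (1/√P80 − 1/√F80)  [Bond]
P80^(−½) = W/(10 Wi) + F80^(−½)
  = 5.9320/(10·11.9) + 1/√16326 = 0.049849 + 0.007826 = 0.057675
P80 = (1/0.057675)² = 17.3385² = 300.62 µm

P80 = 300.6 µm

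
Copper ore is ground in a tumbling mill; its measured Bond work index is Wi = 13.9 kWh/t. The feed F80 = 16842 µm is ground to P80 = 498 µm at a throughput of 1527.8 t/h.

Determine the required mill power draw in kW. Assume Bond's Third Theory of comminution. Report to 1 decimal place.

W = 10·Wi·[P80^(−½) − F80^(−½)]
W = 10·13.9·(1/√498 − 1/√16842) = 10·13.9·(0.037106) = 5.1577 kWh/t
P_mill = W·ṁ = 5.1577·1527.8 = 7879.9 kW

P = 7879.9 kW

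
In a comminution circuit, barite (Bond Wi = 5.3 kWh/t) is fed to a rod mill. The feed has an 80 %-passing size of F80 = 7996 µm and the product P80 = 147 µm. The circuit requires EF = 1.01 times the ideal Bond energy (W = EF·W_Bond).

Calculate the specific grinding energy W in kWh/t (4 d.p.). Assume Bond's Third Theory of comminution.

W = 3.8164 kWh/t

Bond: W = 10·Wi·(1/√P80 − 1/√F80)
1/√147 = 0.082479;  1/√7996 = 0.011183
W = 10·5.3·(0.082479 − 0.011183) = 3.7787 kWh/t
Corrected W = EF·W_Bond = 1.01·3.7787 = 3.8164 kWh/t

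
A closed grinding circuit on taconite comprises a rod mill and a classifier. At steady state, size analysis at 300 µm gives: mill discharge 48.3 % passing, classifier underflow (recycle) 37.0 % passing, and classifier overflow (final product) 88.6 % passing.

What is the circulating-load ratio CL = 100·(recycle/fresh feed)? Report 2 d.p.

Let r = R/F. Size balance at 300 µm:
d + r·d = r·u + o → r(d−u) = o−d
r = (88.6 − 48.3)/(48.3 − 37.0) = 40.3/11.3 = 3.5664
CL = 100·r = 356.64 %

CL = 356.64 %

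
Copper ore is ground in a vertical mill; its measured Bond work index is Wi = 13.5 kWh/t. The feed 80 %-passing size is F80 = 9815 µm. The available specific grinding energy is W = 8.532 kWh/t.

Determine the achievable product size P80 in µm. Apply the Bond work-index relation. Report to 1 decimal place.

P80 = 186.2 µm

W_Bond = 10·Wi·(1/√P₈₀ − 1/√F₈₀)
P80^(−½) = W/(10 Wi) + F80^(−½)
  = 8.5320/(10·13.5) + 1/√9815 = 0.063200 + 0.010094 = 0.073294
P80 = (1/0.073294)² = 13.6437² = 186.15 µm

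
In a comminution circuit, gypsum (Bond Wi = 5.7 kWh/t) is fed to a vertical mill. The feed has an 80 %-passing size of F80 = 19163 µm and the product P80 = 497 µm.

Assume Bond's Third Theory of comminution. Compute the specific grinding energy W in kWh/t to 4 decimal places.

W = 2.1450 kWh/t

W = 10 Wi / √P80 − 10 Wi / √F80
1/√497 = 0.044856;  1/√19163 = 0.007224
W = 10·5.7·(0.044856 − 0.007224) = 2.1450 kWh/t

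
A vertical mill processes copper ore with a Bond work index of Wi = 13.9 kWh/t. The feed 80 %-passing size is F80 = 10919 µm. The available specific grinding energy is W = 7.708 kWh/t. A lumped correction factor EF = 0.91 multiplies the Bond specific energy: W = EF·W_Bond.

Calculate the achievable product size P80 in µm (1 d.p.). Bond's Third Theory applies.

P80 = 201.2 µm

W = 10 Wi / √P80 − 10 Wi / √F80
W_Bond = W / EF = 7.708 / 0.91 = 8.4703 kWh/t
1/√P80 = 1/√F80 + W_Bond/(10·Wi)
  = 8.4703/(10·13.9) + 1/√10919 = 0.060938 + 0.009570 = 0.070508
P80 = (1/0.070508)² = 14.1829² = 201.15 µm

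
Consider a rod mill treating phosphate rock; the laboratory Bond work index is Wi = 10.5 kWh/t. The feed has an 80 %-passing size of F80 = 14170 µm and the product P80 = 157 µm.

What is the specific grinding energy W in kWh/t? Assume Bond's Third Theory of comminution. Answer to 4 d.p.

W = 7.4978 kWh/t

W = 10 Wi / √P80 − 10 Wi / √F80
1/√157 = 0.079809;  1/√14170 = 0.008401
W = 10·10.5·(0.079809 − 0.008401) = 7.4978 kWh/t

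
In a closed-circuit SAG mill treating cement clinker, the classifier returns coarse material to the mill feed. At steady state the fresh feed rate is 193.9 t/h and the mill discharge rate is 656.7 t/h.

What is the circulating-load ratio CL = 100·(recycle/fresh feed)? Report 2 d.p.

CL = 238.68 %

Mill node: discharge = fresh + recycle.
R = M − F = 656.7 − 193.9 = 462.8 t/h
CL = 100·R/F = 100·462.8/193.9 = 238.68 %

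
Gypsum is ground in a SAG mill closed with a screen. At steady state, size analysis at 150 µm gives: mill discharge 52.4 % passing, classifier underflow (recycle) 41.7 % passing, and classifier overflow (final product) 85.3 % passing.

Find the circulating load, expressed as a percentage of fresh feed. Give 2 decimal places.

CL = 307.48 %

Let r = R/F. Size balance at 150 µm:
(1+r)·d = r·u + o ⇒ r = (o−d)/(d−u)
r = (85.3 − 52.4)/(52.4 − 41.7) = 32.9/10.7 = 3.0748
CL = 100·r = 307.48 %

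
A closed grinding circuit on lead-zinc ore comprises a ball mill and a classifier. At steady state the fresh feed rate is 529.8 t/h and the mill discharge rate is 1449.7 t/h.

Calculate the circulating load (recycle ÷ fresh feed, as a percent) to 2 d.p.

CL = 173.63 %

Mill node: discharge = fresh + recycle.
R = M − F = 1449.7 − 529.8 = 919.9 t/h
CL = 100·R/F = 100·919.9/529.8 = 173.63 %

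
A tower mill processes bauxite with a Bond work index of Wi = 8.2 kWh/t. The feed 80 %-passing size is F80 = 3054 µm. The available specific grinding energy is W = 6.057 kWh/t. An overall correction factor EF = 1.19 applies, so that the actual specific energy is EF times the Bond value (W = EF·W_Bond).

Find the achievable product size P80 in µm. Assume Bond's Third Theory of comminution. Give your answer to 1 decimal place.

W = 10 Wi / √P80 − 10 Wi / √F80
W_Bond = W / EF = 6.057 / 1.19 = 5.0899 kWh/t
⇒ 1/√P80 = W_Bond/(10·Wi) + 1/√F80
  = 5.0899/(10·8.2) + 1/√3054 = 0.062072 + 0.018095 = 0.080167
P80 = (1/0.080167)² = 12.4739² = 155.60 µm

P80 = 155.6 µm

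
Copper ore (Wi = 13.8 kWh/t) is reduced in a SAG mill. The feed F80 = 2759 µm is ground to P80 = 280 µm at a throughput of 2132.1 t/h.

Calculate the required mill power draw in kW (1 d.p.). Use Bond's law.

P = 11982.0 kW

W_Bond = 10·Wi·(1/√P₈₀ − 1/√F₈₀)
W = 10·13.8·(1/√280 − 1/√2759) = 10·13.8·(0.040723) = 5.6198 kWh/t
Mill draw = 5.6198 × 2132.1 = 11982.0 kW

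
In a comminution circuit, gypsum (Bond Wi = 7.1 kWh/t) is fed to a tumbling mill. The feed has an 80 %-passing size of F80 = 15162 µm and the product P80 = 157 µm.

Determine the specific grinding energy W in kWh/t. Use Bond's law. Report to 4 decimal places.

W = 5.0898 kWh/t

W = 10·Wi·[P80^(−½) − F80^(−½)]
1/√157 = 0.079809;  1/√15162 = 0.008121
W = 10·7.1·(0.079809 − 0.008121) = 5.0898 kWh/t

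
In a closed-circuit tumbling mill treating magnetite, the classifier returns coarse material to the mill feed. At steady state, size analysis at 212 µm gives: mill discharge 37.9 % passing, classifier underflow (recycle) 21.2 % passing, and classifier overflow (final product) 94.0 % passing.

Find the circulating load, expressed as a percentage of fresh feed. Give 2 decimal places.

CL = 335.93 %

Balance %-passing 212 µm (r = R/F):
Fd + Rd = Ru + Fo ⇒ R/F = (o−d)/(d−u)
r = (94.0 − 37.9)/(37.9 − 21.2) = 56.1/16.7 = 3.3593
CL = 100·r = 335.93 %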